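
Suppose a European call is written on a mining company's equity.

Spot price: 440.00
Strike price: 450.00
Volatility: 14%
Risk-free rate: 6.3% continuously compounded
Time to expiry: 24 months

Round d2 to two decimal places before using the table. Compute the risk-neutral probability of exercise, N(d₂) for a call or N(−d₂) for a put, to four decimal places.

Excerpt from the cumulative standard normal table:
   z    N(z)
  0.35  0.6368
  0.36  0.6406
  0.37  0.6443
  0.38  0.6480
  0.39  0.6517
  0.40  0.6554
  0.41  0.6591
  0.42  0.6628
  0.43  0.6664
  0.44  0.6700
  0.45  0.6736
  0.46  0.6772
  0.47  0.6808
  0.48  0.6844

σ√T = 0.14 × 1.4142 = 0.1980
d₁ = [ln(440/450) + (0.063 + 0.14²/2)·2] / 0.1980 = [-0.0225 + 0.1456] / 0.1980 = 0.6219 ⇒ 0.62
d₂ = d₁ − σ√T = 0.6219 − 0.1980 = 0.4239 ⇒ 0.42
Pr(exercise) under Q = N(d₂) = 0.6628

0.6628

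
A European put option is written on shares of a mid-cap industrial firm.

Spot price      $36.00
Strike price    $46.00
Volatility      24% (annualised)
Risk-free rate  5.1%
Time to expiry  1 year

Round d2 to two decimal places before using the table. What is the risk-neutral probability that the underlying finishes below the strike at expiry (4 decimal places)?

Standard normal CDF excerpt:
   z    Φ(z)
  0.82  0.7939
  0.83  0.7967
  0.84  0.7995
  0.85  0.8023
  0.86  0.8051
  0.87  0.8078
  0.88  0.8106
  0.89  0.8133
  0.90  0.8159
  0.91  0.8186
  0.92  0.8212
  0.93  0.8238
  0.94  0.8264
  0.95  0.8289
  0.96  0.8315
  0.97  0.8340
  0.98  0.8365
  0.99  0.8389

σ√T = 0.24 × 1.0000 = 0.2400
ln(S/K) + (r + σ²/2)T = ln(36/46) + (0.051 + 0.24²/2)·1 = -0.2451 + 0.0798 = -0.1653
d₁ = -0.1653 / 0.2400 = -0.6888 which rounds to -0.69
d₂ = d₁ − σ√T = -0.6888 − 0.2400 = -0.9288 which rounds to -0.93
Risk-neutral Pr[S_T < K] = N(−d₂) = N(0.93) = 0.8238

0.8238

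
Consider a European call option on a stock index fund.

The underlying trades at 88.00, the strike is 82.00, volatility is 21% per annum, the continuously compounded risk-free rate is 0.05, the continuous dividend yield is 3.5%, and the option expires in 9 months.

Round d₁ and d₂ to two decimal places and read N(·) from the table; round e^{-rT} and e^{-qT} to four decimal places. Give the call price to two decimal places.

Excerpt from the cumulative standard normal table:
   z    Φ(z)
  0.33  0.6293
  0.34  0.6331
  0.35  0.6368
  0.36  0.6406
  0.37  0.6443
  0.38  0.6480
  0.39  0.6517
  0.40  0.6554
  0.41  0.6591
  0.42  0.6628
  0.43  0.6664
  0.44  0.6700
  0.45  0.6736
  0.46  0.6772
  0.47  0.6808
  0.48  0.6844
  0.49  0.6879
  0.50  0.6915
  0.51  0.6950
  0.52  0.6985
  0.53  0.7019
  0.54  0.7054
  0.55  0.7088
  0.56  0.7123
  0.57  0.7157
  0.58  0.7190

9.87

σ√T = 0.21·√0.75 = 0.1819
d₁ = [ln(88/82) + (0.05 − 0.035 + ½·0.21²)·0.75] / (σ√T) = (0.0706 + 0.0278) / 0.1819 = 0.5411 which rounds to 0.54
d₂ = 0.5411 − 0.1819 = 0.3592 which rounds to 0.36
e^(−qT) = e^(−0.035·0.75) = 0.9741;  e^(−rT) = e^(−0.05·0.75) = 0.9632
N(d₁) = N(0.54) = 0.7054;  N(d₂) = N(0.36) = 0.6406
C = 88·0.9741·0.7054 − 82·0.9632·0.6406 = 60.4675 − 50.5961 = 9.8713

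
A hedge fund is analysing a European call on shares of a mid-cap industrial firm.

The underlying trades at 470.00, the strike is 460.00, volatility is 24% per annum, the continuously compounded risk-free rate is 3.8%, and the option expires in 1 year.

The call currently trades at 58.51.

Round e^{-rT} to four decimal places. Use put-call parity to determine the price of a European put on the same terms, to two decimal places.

e^(−rT) = e^(−0.038·1) = 0.9627
Put-call parity: C − P = S − K·e^(−rT) = 470 − 460·0.9627 = 470 − 442.8420 = 27.1580
P = C − (C − P) = 58.51 − (27.1580) = 31.3520

31.35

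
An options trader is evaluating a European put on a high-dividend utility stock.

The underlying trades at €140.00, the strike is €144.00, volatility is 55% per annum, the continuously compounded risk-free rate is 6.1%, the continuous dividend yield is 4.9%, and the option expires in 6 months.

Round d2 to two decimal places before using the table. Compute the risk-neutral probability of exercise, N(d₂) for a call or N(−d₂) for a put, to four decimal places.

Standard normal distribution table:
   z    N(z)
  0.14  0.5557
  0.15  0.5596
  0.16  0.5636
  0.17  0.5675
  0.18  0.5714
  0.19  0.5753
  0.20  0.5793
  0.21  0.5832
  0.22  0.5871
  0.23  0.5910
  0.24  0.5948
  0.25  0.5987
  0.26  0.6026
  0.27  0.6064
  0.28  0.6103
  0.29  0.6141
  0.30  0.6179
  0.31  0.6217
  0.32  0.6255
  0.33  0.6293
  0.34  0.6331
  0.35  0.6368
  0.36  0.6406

σ√T = 0.55 × 0.7071 = 0.3889
d₁ = [ln(140/144) + (0.061 − 0.049 + 0.55²/2)·0.5] / 0.3889 = [-0.0282 + 0.0816] / 0.3889 = 0.1374 → 0.14
d₂ = d₁ − σ√T = 0.1374 − 0.3889 = -0.2515 → -0.25
Pr(exercise) under Q = N(−d₂) = N(0.25) = 0.5987

0.5987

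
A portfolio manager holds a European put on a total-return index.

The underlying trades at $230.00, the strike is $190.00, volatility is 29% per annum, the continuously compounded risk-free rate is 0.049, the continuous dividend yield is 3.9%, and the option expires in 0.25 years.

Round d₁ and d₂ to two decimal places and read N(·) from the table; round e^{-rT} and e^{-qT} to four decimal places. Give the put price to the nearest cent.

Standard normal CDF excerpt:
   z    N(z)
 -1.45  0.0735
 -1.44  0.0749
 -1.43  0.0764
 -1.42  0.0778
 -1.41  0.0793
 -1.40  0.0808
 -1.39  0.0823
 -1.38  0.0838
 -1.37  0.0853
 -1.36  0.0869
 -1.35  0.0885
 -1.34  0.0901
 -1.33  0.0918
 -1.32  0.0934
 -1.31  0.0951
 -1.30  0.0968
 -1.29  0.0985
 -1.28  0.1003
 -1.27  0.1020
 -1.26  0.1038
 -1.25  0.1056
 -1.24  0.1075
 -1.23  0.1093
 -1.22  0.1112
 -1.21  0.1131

σ√T = 0.29·√0.25 = 0.1450
d₁ = [ln(230/190) + (0.049 − 0.039 + 0.29²/2)·0.25] / 0.1450 = [0.1911 + 0.0130] / 0.1450 = 1.4074 which rounds to 1.41
d₂ = d₁ − σ√T = 1.4074 − 0.1450 = 1.2624 which rounds to 1.26
e^(−qT) = e^(−0.039·0.25) = 0.9903;  e^(−rT) = e^(−0.049·0.25) = 0.9878
P = 190·0.9878·N(-1.26) − 230·0.9903·N(-1.41) = 190·0.9878·0.1038 − 230·0.9903·0.0793 = 19.4814 − 18.0621 = 1.4193

$1.42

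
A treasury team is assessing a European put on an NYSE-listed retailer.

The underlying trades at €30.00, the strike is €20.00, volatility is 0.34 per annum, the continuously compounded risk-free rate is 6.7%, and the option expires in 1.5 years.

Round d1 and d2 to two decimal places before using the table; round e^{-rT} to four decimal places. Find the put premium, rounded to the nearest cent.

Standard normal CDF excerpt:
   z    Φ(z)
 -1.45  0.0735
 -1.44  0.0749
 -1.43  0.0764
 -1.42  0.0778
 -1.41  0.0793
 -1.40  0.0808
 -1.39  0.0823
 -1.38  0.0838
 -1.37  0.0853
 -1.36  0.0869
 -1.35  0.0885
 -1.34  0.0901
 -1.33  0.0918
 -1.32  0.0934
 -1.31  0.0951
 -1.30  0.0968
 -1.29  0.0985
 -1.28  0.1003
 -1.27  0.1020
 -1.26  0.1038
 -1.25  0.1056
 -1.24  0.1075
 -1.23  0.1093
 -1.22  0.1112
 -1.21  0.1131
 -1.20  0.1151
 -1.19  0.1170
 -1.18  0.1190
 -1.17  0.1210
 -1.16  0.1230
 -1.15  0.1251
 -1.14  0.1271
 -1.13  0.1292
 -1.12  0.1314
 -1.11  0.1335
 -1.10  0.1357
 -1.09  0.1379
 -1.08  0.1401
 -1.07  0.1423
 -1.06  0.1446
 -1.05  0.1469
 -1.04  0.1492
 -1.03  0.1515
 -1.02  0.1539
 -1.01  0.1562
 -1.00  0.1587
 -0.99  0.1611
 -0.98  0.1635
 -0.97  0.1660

σ√T = 0.34 × 1.2247 = 0.4164
ln(S/K) + (r + σ²/2)T = ln(30/20) + (0.067 + 0.34²/2)·1.5 = 0.4055 + 0.1872 = 0.5927
d₁ = 0.5927 / 0.4164 = 1.4233 → 1.42
d₂ = d₁ − σ√T = 1.4233 − 0.4164 = 1.0068 → 1.01
e^(−rT) = e^(−0.067·1.5) = 0.9044
N(−d₂) = N(-1.01) = 0.1562;  N(−d₁) = N(-1.42) = 0.0778
P = 20·0.9044·0.1562 − 30·0.0778 = 2.8253 − 2.3340 = 0.4913

€0.49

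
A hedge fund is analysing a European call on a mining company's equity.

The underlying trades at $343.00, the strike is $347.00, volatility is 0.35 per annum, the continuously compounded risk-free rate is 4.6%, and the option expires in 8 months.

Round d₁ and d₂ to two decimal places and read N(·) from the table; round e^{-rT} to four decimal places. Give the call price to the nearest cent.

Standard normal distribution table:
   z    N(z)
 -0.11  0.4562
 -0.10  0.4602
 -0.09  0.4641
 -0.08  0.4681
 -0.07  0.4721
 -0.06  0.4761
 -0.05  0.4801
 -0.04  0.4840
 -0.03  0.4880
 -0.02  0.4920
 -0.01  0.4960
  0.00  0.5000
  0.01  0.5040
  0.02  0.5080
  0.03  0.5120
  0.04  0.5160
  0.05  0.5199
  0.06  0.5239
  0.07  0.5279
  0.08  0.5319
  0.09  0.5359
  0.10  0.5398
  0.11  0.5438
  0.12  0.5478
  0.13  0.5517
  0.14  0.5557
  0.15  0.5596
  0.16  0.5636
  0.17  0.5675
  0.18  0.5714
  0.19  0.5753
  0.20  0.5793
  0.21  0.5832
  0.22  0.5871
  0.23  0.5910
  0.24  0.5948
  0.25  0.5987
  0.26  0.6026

$42.51

σ√T = 0.35 × 0.8165 = 0.2858
ln(S/K) + (r + σ²/2)T = ln(343/347) + (0.046 + 0.35²/2)·0.6667 = -0.0116 + 0.0715 = 0.0599
d₁ = 0.0599 / 0.2858 = 0.2096 ⇒ 0.21
d₂ = d₁ − σ√T = 0.2096 − 0.2858 = -0.0761 ⇒ -0.08
e^(−rT) = e^(−0.046·0.6667) = 0.9698
N(d₁) = N(0.21) = 0.5832;  N(d₂) = N(-0.08) = 0.4681
C = 343·0.5832 − 347·0.9698·0.4681 = 200.0376 − 157.5253 = 42.5123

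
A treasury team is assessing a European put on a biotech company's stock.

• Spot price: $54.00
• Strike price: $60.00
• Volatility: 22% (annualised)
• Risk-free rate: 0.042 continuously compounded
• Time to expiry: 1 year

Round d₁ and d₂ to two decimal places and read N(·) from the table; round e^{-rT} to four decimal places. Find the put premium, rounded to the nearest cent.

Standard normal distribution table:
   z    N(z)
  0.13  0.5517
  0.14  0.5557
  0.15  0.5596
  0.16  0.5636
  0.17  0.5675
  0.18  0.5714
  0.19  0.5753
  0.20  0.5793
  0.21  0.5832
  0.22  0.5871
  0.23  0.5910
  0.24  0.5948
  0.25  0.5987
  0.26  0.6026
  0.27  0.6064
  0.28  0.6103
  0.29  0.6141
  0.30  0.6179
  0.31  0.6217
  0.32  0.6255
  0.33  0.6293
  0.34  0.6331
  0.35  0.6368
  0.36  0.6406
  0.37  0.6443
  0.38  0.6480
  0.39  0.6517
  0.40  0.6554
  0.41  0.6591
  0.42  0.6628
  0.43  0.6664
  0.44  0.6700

T = 1;  σ√T = 0.2200
d₁ = [ln(54/60) + (0.042 + 0.22²/2)·1] / 0.2200 = [-0.1054 + 0.0662] / 0.2200 = -0.1780 ⇒ -0.18
d₂ = d₁ − σ√T = -0.1780 − 0.2200 = -0.3980 ⇒ -0.40
exp(−rT) = exp(−0.042·1) = 0.9589
N(−d₂) = N(0.40) = 0.6554;  N(−d₁) = N(0.18) = 0.5714
P = 60·0.9589·0.6554 − 54·0.5714 = 37.7078 − 30.8556 = 6.8522

$6.85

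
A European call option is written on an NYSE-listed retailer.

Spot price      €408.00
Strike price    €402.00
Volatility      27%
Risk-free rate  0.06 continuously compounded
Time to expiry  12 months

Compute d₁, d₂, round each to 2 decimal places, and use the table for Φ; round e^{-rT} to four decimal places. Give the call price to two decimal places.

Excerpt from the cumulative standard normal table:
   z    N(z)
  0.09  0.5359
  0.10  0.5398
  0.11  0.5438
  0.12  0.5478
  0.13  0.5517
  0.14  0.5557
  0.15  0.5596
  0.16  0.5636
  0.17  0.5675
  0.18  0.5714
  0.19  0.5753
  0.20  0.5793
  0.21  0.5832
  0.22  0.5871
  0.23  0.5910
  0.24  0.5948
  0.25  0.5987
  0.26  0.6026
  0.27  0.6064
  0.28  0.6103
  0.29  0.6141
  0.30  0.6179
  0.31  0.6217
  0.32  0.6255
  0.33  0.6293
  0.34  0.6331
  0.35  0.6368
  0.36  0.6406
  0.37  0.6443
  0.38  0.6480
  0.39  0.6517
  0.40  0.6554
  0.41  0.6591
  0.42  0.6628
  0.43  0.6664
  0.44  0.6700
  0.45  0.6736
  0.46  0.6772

€58.52

σ√T = 0.27·√1 = 0.2700
d₁ = [ln(408/402) + (0.06 + ½·0.27²)·1] / (σ√T) = (0.0148 + 0.0965) / 0.2700 = 0.4121 ⇒ 0.41
d₂ = 0.4121 − 0.2700 = 0.1421 ⇒ 0.14
e^(−rT) = e^(−0.06·1) = 0.9418
N(d₁) = N(0.41) = 0.6591;  N(d₂) = N(0.14) = 0.5557
C = 408·0.6591 − 402·0.9418·0.5557 = 268.9128 − 210.3900 = 58.5228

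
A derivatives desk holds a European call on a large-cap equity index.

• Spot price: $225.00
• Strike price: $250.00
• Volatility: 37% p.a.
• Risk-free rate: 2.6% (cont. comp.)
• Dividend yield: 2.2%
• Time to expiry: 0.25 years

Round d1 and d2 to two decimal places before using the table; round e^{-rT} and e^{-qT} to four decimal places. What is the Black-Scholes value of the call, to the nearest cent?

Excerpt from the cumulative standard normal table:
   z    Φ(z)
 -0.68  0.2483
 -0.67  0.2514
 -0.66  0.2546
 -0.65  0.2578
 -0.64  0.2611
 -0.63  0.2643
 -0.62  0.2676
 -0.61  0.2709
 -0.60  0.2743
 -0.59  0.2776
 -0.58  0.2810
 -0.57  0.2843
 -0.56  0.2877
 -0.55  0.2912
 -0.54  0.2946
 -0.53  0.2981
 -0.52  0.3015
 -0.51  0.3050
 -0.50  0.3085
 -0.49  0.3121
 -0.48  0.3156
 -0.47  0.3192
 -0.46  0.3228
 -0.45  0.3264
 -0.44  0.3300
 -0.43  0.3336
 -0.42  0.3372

T = 0.25;  σ√T = 0.1850
ln(S/K) + (r − q + σ²/2)T = ln(225/250) + (0.026 − 0.022 + 0.37²/2)·0.25 = -0.1054 + 0.0181 = -0.0872
d₁ = -0.0872 / 0.1850 = -0.4716 which rounds to -0.47
d₂ = d₁ − σ√T = -0.4716 − 0.1850 = -0.6566 which rounds to -0.66
exp(−qT) = exp(−0.022·0.25) = 0.9945;  exp(−rT) = exp(−0.026·0.25) = 0.9935
C = 225·0.9945·N(-0.47) − 250·0.9935·N(-0.66) = 225·0.9945·0.3192 − 250·0.9935·0.2546 = 71.4250 − 63.2363 = 8.1887

$8.19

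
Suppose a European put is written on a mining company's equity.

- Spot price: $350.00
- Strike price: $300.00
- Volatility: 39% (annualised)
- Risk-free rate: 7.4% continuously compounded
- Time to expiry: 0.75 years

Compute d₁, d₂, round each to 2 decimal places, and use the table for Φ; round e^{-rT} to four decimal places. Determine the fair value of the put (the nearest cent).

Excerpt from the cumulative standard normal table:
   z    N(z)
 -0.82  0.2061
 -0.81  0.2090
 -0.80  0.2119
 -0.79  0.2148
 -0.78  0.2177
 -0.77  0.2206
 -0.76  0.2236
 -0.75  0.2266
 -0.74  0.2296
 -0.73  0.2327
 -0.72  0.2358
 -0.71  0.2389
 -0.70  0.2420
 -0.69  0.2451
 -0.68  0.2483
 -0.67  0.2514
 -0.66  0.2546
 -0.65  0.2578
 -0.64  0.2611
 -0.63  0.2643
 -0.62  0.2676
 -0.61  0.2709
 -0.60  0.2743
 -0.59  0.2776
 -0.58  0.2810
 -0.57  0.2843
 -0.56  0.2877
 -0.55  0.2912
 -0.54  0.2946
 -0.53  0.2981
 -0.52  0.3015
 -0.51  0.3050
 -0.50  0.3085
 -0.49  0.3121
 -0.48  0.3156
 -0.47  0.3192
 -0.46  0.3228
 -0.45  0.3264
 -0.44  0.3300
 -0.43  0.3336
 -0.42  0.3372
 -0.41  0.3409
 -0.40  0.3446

$17.45

T = 0.75;  σ√T = 0.3377
ln(S/K) + (r + σ²/2)T = ln(350/300) + (0.074 + 0.39²/2)·0.75 = 0.1542 + 0.1125 = 0.2667
d₁ = 0.2667 / 0.3377 = 0.7896 which rounds to 0.79
d₂ = d₁ − σ√T = 0.7896 − 0.3377 = 0.4519 which rounds to 0.45
e^(−rT) = e^(−0.074·0.75) = 0.9460
N(−d₂) = N(-0.45) = 0.3264;  N(−d₁) = N(-0.79) = 0.2148
P = 300·0.9460·0.3264 − 350·0.2148 = 92.6323 − 75.1800 = 17.4523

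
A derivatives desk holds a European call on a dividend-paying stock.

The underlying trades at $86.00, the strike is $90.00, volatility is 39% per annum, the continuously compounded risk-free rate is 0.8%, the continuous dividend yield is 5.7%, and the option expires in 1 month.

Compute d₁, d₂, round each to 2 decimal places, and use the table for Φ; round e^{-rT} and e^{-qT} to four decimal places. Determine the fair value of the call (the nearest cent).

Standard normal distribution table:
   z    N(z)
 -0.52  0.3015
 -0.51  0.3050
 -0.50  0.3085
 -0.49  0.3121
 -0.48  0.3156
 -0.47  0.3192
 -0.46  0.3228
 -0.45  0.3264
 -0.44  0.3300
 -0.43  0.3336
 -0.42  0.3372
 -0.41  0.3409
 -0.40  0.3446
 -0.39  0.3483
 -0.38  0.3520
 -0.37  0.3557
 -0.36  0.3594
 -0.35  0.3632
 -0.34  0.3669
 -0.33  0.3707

σ√T = 0.39·√0.08333 = 0.1126
d₁ = [ln(86/90) + (0.008 − 0.057 + ½·0.39²)·0.08333] / (σ√T) = (-0.0455 + 0.0023) / 0.1126 = -0.3838 ≈ -0.38
d₂ = -0.3838 − 0.1126 = -0.4964 ≈ -0.50
e^(−qT) = e^(−0.057·0.08333) = 0.9953;  e^(−rT) = e^(−0.008·0.08333) = 0.9993
C = 86·0.9953·N(-0.38) − 90·0.9993·N(-0.50) = 86·0.9953·0.3520 − 90·0.9993·0.3085 = 30.1297 − 27.7456 = 2.3842

$2.38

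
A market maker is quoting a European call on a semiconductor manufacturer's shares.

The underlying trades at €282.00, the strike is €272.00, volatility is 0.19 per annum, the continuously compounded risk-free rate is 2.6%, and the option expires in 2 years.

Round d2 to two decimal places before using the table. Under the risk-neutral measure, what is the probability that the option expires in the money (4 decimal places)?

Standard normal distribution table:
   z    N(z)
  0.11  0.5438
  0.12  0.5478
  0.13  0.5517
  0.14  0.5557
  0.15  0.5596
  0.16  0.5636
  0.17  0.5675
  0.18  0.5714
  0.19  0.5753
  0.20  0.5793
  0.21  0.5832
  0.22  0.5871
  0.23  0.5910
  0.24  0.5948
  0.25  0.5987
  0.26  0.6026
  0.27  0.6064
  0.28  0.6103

0.5753

T = 2;  σ√T = 0.2687
ln(S/K) + (r + σ²/2)T = ln(282/272) + (0.026 + 0.19²/2)·2 = 0.0361 + 0.0881 = 0.1242
d₁ = 0.1242 / 0.2687 = 0.4622 which rounds to 0.46
d₂ = d₁ − σ√T = 0.4622 − 0.2687 = 0.1935 which rounds to 0.19
Risk-neutral Pr[S_T > K] = N(d₂) = N(0.19) = 0.5753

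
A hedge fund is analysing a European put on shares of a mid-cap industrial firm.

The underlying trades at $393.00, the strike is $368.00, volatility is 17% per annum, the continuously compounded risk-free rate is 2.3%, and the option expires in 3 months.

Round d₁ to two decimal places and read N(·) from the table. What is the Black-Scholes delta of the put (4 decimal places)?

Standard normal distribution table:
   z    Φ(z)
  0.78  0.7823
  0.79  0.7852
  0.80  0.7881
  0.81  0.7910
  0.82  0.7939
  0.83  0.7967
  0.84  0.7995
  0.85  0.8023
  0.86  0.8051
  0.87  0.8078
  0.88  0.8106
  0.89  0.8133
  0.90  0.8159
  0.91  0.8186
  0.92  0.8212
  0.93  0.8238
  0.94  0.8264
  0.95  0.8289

-0.1894

σ√T = 0.17·√0.25 = 0.0850
d₁ = [ln(393/368) + (0.023 + 0.17²/2)·0.25] / 0.0850 = [0.0657 + 0.0094] / 0.0850 = 0.8834 ⇒ 0.88
N(d₁) = N(0.88) = 0.8106
Δ_put = N(d₁) − 1 = 0.8106 − 1 = -0.1894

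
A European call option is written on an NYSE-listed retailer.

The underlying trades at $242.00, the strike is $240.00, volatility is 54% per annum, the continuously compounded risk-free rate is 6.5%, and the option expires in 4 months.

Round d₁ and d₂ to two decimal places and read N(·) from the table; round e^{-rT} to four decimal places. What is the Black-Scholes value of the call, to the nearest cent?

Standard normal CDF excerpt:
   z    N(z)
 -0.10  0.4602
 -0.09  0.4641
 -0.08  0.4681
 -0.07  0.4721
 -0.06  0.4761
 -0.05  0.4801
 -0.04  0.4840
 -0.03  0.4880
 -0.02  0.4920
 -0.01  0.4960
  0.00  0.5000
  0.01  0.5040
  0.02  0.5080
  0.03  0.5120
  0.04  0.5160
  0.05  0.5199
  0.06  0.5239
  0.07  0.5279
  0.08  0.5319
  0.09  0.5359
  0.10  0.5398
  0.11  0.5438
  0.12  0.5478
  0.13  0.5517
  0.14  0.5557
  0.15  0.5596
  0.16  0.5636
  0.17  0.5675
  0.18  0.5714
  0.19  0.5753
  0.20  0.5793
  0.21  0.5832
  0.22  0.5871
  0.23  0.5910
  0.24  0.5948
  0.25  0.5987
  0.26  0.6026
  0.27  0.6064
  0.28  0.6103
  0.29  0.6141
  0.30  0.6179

σ√T = 0.54 × 0.5774 = 0.3118
d₁ = [ln(242/240) + (0.065 + 0.54²/2)·0.3333] / 0.3118 = [0.0083 + 0.0703] / 0.3118 = 0.2520 which rounds to 0.25
d₂ = d₁ − σ√T = 0.2520 − 0.3118 = -0.0598 which rounds to -0.06
e^(−rT) = e^(−0.065·0.3333) = 0.9786
N(d₁) = N(0.25) = 0.5987;  N(d₂) = N(-0.06) = 0.4761
C = 242·0.5987 − 240·0.9786·0.4761 = 144.8854 − 111.8188 = 33.0666

$33.07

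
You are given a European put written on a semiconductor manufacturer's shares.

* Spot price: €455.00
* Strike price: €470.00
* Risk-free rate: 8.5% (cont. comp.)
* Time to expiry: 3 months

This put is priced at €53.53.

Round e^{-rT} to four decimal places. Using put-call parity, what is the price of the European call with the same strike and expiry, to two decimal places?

e^(−rT) = e^(−0.085·0.25) = 0.9790
Put-call parity: C − P = S − K·e^(−rT) = 455 − 470·0.9790 = 455 − 460.1300 = -5.1300
C = P + (C − P) = 53.53 + (-5.1300) = 48.4000

€48.40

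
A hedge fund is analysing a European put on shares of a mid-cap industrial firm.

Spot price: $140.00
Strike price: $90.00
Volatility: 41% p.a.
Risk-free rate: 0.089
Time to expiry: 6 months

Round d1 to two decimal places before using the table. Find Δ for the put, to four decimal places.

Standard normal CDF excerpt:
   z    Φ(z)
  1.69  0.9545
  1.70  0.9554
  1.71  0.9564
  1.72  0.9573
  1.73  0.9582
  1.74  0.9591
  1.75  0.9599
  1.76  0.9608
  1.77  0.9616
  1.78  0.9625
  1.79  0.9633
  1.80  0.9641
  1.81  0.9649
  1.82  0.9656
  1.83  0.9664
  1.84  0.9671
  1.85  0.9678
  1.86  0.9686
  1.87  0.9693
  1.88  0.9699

T = 0.5;  σ√T = 0.2899
d₁ = [ln(140/90) + (0.089 + ½·0.41²)·0.5] / (σ√T) = (0.4418 + 0.0865) / 0.2899 = 1.8225 → 1.82
N(d₁) = N(1.82) = 0.9656
Δ_put = N(d₁) − 1 = 0.9656 − 1 = -0.0344

-0.0344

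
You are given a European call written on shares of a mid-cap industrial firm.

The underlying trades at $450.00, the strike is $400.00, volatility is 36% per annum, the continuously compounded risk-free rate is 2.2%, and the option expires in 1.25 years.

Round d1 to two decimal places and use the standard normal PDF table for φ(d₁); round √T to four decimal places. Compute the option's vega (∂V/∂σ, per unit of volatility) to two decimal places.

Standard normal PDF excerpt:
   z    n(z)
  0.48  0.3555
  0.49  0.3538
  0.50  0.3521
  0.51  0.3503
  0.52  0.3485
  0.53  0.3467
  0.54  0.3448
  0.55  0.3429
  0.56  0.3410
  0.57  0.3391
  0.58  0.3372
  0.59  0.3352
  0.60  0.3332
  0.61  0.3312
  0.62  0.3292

T = 1.25;  σ√T = 0.4025
d₁ = [ln(450/400) + (0.022 + 0.36²/2)·1.25] / 0.4025 = [0.1178 + 0.1085] / 0.4025 = 0.5622 ⇒ 0.56
√T = √1.25 = 1.1180
φ(d₁) = φ(0.56) = 0.3410
vega = S·φ(d₁)·√T = 450·0.3410·1.1180 = 171.5571

171.56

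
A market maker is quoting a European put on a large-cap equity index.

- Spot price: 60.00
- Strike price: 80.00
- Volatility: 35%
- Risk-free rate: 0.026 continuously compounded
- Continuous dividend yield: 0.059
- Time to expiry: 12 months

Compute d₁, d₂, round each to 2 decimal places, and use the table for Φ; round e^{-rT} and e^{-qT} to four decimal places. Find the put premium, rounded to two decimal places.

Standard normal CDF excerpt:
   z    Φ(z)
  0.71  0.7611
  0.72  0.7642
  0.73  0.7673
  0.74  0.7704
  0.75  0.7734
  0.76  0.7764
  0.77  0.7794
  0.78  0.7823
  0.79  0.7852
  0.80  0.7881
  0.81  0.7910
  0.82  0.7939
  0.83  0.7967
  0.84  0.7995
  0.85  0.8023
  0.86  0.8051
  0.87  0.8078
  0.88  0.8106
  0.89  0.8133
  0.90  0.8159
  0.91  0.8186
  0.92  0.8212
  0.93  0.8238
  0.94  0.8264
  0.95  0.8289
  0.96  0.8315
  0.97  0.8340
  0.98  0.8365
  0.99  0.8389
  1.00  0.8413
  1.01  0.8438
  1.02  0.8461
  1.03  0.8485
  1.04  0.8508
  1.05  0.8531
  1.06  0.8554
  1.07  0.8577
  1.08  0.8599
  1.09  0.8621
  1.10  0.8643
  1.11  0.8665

σ√T = 0.35 × 1.0000 = 0.3500
d₁ = [ln(60/80) + (0.026 − 0.059 + ½·0.35²)·1] / (σ√T) = (-0.2877 + 0.0282) / 0.3500 = -0.7412 → -0.74
d₂ = -0.7412 − 0.3500 = -1.0912 → -1.09
e^(−qT) = e^(−0.059·1) = 0.9427;  e^(−rT) = e^(−0.026·1) = 0.9743
P = 80·0.9743·N(1.09) − 60·0.9427·N(0.74) = 80·0.9743·0.8621 − 60·0.9427·0.7704 = 67.1955 − 43.5754 = 23.6202

23.62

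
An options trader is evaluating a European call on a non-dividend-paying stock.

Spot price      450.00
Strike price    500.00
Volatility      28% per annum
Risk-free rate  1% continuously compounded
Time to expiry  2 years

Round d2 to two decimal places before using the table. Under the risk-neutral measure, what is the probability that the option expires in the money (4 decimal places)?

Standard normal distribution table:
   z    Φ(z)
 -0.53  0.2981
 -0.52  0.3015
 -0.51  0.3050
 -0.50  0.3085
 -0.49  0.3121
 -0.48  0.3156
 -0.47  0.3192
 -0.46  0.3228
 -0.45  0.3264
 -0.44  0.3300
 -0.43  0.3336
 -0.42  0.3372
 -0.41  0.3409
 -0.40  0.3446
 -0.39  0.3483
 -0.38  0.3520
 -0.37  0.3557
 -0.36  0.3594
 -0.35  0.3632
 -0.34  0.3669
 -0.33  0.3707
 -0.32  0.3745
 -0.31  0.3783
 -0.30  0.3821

T = 2;  σ√T = 0.3960
d₁ = [ln(450/500) + (0.01 + 0.28²/2)·2] / 0.3960 = [-0.1054 + 0.0984] / 0.3960 = -0.0176 which rounds to -0.02
d₂ = d₁ − σ√T = -0.0176 − 0.3960 = -0.4136 which rounds to -0.41
Risk-neutral Pr[S_T > K] = N(d₂) = N(-0.41) = 0.3409

0.3409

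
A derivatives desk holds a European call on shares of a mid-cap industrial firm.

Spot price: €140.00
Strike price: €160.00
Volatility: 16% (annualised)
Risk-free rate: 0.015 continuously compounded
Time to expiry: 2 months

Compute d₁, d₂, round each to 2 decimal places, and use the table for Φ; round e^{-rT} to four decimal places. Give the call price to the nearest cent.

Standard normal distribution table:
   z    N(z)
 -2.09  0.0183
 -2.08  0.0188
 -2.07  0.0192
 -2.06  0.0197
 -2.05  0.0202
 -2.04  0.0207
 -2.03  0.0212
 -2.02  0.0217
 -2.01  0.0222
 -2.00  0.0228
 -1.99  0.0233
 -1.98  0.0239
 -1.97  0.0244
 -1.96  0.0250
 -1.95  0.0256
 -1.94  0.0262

T = 0.1667;  σ√T = 0.0653
d₁ = [ln(140/160) + (0.015 + ½·0.16²)·0.1667] / (σ√T) = (-0.1335 + 0.0046) / 0.0653 = -1.9733 ⇒ -1.97
d₂ = -1.9733 − 0.0653 = -2.0387 ⇒ -2.04
exp(−rT) = exp(−0.015·0.1667) = 0.9975
N(d₁) = N(-1.97) = 0.0244;  N(d₂) = N(-2.04) = 0.0207
C = 140·0.0244 − 160·0.9975·0.0207 = 3.4160 − 3.3037 = 0.1123

€0.11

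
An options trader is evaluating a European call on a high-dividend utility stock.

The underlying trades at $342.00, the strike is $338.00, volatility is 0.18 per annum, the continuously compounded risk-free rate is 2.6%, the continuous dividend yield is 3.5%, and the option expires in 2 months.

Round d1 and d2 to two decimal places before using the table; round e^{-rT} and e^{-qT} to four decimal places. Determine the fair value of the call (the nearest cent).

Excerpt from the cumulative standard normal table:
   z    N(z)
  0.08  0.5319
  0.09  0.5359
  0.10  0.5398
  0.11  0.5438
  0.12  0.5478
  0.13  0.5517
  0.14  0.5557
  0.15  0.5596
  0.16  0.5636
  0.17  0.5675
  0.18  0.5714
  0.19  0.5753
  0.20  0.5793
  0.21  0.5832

$12.62

σ√T = 0.18 × 0.4082 = 0.0735
d₁ = [ln(342/338) + (0.026 − 0.035 + 0.18²/2)·0.1667] / 0.0735 = [0.0118 + 0.0012] / 0.0735 = 0.1764 → 0.18
d₂ = d₁ − σ√T = 0.1764 − 0.0735 = 0.1029 → 0.10
e^(−qT) = e^(−0.035·0.1667) = 0.9942;  e^(−rT) = e^(−0.026·0.1667) = 0.9957
C = 342·0.9942·N(0.18) − 338·0.9957·N(0.10) = 342·0.9942·0.5714 − 338·0.9957·0.5398 = 194.2854 − 181.6679 = 12.6175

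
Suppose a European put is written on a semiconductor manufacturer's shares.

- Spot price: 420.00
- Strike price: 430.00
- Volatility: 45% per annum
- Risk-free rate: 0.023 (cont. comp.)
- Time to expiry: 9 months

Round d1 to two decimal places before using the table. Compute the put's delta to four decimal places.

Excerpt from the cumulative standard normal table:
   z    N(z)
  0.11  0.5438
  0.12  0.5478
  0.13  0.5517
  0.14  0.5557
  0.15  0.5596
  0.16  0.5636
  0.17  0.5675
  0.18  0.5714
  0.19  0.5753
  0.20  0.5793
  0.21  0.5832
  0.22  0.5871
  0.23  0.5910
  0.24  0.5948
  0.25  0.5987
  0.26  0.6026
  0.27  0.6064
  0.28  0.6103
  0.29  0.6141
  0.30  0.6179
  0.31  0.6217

σ√T = 0.45·√0.75 = 0.3897
d₁ = [ln(420/430) + (0.023 + 0.45²/2)·0.75] / 0.3897 = [-0.0235 + 0.0932] / 0.3897 = 0.1787 which rounds to 0.18
N(d₁) = N(0.18) = 0.5714
Δ_put = N(d₁) − 1 = 0.5714 − 1 = -0.4286

-0.4286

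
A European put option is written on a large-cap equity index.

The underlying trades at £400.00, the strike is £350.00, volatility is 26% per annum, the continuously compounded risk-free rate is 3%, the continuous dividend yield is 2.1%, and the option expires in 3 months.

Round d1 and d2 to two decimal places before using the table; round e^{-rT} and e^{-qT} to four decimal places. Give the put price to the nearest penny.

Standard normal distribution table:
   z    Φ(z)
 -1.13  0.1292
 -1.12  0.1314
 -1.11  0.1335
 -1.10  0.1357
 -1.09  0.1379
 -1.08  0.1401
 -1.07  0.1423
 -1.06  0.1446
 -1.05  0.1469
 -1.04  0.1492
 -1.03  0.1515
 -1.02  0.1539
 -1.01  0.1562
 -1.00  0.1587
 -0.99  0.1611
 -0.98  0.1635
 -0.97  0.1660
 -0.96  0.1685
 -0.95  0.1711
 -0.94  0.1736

σ√T = 0.26 × 0.5000 = 0.1300
d₁ = [ln(400/350) + (0.03 − 0.021 + 0.26²/2)·0.25] / 0.1300 = [0.1335 + 0.0107] / 0.1300 = 1.1095 → 1.11
d₂ = d₁ − σ√T = 1.1095 − 0.1300 = 0.9795 → 0.98
e^(−qT) = e^(−0.021·0.25) = 0.9948;  e^(−rT) = e^(−0.03·0.25) = 0.9925
N(−d₂) = N(-0.98) = 0.1635;  N(−d₁) = N(-1.11) = 0.1335
P = 350·0.9925·0.1635 − 400·0.9948·0.1335 = 56.7958 − 53.1223 = 3.6735

£3.67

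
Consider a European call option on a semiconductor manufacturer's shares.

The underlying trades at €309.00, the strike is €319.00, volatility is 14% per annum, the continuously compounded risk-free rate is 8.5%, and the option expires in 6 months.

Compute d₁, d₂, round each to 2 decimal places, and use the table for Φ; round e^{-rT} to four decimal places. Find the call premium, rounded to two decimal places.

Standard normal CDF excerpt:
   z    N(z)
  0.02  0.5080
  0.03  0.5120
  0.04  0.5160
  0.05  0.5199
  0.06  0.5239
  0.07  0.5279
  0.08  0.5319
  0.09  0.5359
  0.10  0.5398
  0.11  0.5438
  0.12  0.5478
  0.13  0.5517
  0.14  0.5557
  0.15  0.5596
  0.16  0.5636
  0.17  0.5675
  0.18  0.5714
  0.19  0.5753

€13.98

T = 0.5;  σ√T = 0.0990
ln(S/K) + (r + σ²/2)T = ln(309/319) + (0.085 + 0.14²/2)·0.5 = -0.0318 + 0.0474 = 0.0156
d₁ = 0.0156 / 0.0990 = 0.1571 ≈ 0.16
d₂ = d₁ − σ√T = 0.1571 − 0.0990 = 0.0581 ≈ 0.06
e^(−rT) = e^(−0.085·0.5) = 0.9584
N(d₁) = N(0.16) = 0.5636;  N(d₂) = N(0.06) = 0.5239
C = 309·0.5636 − 319·0.9584·0.5239 = 174.1524 − 160.1717 = 13.9807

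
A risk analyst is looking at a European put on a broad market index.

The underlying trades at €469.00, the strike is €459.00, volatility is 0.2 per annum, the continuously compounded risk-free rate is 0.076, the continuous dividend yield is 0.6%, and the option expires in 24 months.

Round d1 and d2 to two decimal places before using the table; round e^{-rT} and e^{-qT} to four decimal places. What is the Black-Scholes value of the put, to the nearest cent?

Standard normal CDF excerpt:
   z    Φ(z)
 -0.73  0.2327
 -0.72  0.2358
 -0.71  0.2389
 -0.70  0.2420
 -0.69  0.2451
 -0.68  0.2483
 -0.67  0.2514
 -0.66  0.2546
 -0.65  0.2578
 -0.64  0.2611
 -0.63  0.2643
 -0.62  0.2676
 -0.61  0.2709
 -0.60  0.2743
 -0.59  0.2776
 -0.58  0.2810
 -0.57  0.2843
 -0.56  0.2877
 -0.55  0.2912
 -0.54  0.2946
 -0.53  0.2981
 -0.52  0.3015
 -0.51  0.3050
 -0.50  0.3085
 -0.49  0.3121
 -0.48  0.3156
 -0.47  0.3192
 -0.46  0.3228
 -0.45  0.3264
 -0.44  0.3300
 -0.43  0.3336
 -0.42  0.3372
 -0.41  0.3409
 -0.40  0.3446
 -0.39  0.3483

σ√T = 0.2 × 1.4142 = 0.2828
d₁ = [ln(469/459) + (0.076 − 0.006 + 0.2²/2)·2] / 0.2828 = [0.0216 + 0.1800] / 0.2828 = 0.7126 ⇒ 0.71
d₂ = d₁ − σ√T = 0.7126 − 0.2828 = 0.4298 ⇒ 0.43
exp(−qT) = exp(−0.006·2) = 0.9881;  exp(−rT) = exp(−0.076·2) = 0.8590
P = 459·0.8590·N(-0.43) − 469·0.9881·N(-0.71) = 459·0.8590·0.3336 − 469·0.9881·0.2389 = 131.5321 − 110.7108 = 20.8214

€20.82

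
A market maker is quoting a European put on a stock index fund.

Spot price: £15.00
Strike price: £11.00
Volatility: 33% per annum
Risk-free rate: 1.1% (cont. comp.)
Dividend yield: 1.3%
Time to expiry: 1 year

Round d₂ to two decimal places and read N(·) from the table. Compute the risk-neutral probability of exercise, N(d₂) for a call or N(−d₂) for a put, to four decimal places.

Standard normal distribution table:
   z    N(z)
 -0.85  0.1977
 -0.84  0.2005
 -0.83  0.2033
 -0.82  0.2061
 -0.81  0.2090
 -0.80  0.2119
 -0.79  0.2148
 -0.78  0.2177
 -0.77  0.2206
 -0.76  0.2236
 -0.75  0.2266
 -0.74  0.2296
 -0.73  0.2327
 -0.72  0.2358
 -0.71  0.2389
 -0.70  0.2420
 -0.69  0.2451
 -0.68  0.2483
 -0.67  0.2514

σ√T = 0.33·√1 = 0.3300
ln(S/K) + (r − q + σ²/2)T = ln(15/11) + (0.011 − 0.013 + 0.33²/2)·1 = 0.3102 + 0.0525 = 0.3626
d₁ = 0.3626 / 0.3300 = 1.0988 → 1.10
d₂ = d₁ − σ√T = 1.0988 − 0.3300 = 0.7688 → 0.77
Pr(exercise) under Q = N(−d₂) = N(-0.77) = 0.2206

0.2206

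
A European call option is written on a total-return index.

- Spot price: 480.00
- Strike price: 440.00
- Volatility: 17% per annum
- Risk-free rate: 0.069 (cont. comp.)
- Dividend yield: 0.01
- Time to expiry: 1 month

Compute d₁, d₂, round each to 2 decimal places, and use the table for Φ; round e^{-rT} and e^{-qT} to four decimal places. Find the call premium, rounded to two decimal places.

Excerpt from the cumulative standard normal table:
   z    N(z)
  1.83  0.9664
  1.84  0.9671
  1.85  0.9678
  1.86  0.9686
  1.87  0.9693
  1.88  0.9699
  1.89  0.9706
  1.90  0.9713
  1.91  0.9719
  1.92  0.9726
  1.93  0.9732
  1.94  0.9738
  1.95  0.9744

T = 0.08333;  σ√T = 0.0491
d₁ = [ln(480/440) + (0.069 − 0.01 + 0.17²/2)·0.08333] / 0.0491 = [0.0870 + 0.0061] / 0.0491 = 1.8978 ⇒ 1.90
d₂ = d₁ − σ√T = 1.8978 − 0.0491 = 1.8487 ⇒ 1.85
e^(−qT) = e^(−0.01·0.08333) = 0.9992;  e^(−rT) = e^(−0.069·0.08333) = 0.9943
C = 480·0.9992·N(1.90) − 440·0.9943·N(1.85) = 480·0.9992·0.9713 − 440·0.9943·0.9678 = 465.8510 − 423.4048 = 42.4463

42.45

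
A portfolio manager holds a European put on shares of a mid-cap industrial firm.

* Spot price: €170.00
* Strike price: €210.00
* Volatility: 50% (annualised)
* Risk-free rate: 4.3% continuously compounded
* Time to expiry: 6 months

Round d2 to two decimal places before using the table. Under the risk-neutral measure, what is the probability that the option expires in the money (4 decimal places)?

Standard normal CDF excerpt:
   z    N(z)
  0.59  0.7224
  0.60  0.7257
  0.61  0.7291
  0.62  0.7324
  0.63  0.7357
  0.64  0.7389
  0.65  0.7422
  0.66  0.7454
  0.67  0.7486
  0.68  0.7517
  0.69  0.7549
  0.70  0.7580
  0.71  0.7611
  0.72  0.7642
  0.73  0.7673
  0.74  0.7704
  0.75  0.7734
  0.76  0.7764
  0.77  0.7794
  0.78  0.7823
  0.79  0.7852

σ√T = 0.5 × 0.7071 = 0.3536
d₁ = [ln(170/210) + (0.043 + 0.5²/2)·0.5] / 0.3536 = [-0.2113 + 0.0840] / 0.3536 = -0.3601 ⇒ -0.36
d₂ = d₁ − σ√T = -0.3601 − 0.3536 = -0.7136 ⇒ -0.71
Risk-neutral Pr[S_T < K] = N(−d₂) = N(0.71) = 0.7611

0.7611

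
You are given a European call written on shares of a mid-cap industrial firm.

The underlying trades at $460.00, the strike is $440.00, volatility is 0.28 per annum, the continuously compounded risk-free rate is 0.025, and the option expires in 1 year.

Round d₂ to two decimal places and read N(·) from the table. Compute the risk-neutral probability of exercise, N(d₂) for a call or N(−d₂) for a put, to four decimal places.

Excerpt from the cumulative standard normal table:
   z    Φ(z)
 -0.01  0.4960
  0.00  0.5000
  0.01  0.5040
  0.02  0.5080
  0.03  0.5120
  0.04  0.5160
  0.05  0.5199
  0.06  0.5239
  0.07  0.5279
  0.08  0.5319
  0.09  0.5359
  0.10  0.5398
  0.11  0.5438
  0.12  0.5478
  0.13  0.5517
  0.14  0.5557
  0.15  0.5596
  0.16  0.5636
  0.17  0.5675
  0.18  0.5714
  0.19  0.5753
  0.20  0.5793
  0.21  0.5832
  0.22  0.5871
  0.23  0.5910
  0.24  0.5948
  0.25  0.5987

0.5438

σ√T = 0.28·√1 = 0.2800
d₁ = [ln(460/440) + (0.025 + 0.28²/2)·1] / 0.2800 = [0.0445 + 0.0642] / 0.2800 = 0.3880 ≈ 0.39
d₂ = d₁ − σ√T = 0.3880 − 0.2800 = 0.1080 ≈ 0.11
Pr(exercise) under Q = N(d₂) = 0.5438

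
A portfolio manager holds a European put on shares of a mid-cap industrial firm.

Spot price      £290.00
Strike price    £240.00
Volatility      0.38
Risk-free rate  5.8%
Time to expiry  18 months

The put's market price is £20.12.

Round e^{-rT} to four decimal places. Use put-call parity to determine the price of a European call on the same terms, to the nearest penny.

£90.11

exp(−rT) = exp(−0.058·1.5) = 0.9167
Put-call parity: C − P = S − K·e^(−rT) = 290 − 240·0.9167 = 290 − 220.0080 = 69.9920
C = P + (C − P) = 20.12 + (69.9920) = 90.1120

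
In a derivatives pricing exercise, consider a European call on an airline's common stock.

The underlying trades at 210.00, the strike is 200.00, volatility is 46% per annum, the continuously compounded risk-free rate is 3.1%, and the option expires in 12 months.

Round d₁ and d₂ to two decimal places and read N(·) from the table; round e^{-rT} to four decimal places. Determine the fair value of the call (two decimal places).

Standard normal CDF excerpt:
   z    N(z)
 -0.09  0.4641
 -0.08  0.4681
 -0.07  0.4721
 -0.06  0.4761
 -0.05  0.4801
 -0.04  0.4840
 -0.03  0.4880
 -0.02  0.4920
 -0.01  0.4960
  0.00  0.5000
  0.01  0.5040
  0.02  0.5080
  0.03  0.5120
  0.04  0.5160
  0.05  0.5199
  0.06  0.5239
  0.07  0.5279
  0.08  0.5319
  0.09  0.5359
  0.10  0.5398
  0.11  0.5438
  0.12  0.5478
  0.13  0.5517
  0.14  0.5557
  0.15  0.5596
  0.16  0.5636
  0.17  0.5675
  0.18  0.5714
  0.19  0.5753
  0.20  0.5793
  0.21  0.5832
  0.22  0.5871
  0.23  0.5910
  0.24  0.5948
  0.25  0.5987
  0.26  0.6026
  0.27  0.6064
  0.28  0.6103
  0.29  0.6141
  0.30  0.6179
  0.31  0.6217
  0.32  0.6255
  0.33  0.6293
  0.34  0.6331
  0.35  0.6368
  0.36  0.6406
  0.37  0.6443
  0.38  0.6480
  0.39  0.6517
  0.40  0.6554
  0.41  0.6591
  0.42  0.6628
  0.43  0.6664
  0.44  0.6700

T = 1;  σ√T = 0.4600
ln(S/K) + (r + σ²/2)T = ln(210/200) + (0.031 + 0.46²/2)·1 = 0.0488 + 0.1368 = 0.1856
d₁ = 0.1856 / 0.4600 = 0.4035 ≈ 0.40
d₂ = d₁ − σ√T = 0.4035 − 0.4600 = -0.0565 ≈ -0.06
exp(−rT) = exp(−0.031·1) = 0.9695
C = 210·N(0.40) − 200·0.9695·N(-0.06) = 210·0.6554 − 200·0.9695·0.4761 = 137.6340 − 92.3158 = 45.3182

45.32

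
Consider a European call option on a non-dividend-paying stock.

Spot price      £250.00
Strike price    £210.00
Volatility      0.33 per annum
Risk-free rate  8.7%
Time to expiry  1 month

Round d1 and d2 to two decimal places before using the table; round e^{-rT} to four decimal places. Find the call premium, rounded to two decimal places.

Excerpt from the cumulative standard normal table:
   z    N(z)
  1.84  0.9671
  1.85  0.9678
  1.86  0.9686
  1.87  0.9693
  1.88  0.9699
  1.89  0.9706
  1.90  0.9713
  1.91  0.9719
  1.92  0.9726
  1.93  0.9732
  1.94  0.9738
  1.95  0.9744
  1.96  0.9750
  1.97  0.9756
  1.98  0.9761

£41.66

T = 0.08333;  σ√T = 0.0953
d₁ = [ln(250/210) + (0.087 + 0.33²/2)·0.08333] / 0.0953 = [0.1744 + 0.0118] / 0.0953 = 1.9540 ≈ 1.95
d₂ = d₁ − σ√T = 1.9540 − 0.0953 = 1.8587 ≈ 1.86
exp(−rT) = exp(−0.087·0.08333) = 0.9928
C = 250·N(1.95) − 210·0.9928·N(1.86) = 250·0.9744 − 210·0.9928·0.9686 = 243.6000 − 201.9415 = 41.6585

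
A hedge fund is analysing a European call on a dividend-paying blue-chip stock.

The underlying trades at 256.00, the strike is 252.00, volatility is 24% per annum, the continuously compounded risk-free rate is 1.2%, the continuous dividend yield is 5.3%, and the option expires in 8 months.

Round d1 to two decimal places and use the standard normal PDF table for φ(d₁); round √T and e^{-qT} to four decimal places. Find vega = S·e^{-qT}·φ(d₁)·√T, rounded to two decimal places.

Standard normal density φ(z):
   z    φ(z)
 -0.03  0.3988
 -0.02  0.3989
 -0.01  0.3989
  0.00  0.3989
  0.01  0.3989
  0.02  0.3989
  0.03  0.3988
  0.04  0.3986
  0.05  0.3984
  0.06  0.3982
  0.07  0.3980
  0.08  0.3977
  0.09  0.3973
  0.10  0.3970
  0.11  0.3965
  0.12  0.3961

σ√T = 0.24 × 0.8165 = 0.1960
d₁ = [ln(256/252) + (0.012 − 0.053 + 0.24²/2)·0.6667] / 0.1960 = [0.0157 − 0.0081] / 0.1960 = 0.0389 which rounds to 0.04
√T = √0.6667 = 0.8165
φ(d₁) = φ(0.04) = 0.3986
exp(−qT) = exp(−0.053·0.6667) = 0.9653
vega = S·exp(−qT)·φ(d₁)·√T = 256·0.9653·0.3986·0.8165 = 80.4259

80.43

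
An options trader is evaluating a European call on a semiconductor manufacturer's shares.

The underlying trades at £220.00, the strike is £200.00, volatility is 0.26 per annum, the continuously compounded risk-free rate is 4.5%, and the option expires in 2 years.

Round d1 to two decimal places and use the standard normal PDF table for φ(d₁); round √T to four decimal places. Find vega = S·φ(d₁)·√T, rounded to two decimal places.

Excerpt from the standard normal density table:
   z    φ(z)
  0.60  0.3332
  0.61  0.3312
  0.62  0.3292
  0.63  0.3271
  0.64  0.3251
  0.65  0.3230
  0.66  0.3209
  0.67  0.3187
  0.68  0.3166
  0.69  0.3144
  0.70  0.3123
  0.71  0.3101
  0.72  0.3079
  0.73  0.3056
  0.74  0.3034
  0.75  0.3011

97.82

σ√T = 0.26 × 1.4142 = 0.3677
d₁ = [ln(220/200) + (0.045 + 0.26²/2)·2] / 0.3677 = [0.0953 + 0.1576] / 0.3677 = 0.6878 which rounds to 0.69
√T = √2 = 1.4142
φ(d₁) = φ(0.69) = 0.3144
vega = S·φ(d₁)·√T = 220·0.3144·1.4142 = 97.8174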